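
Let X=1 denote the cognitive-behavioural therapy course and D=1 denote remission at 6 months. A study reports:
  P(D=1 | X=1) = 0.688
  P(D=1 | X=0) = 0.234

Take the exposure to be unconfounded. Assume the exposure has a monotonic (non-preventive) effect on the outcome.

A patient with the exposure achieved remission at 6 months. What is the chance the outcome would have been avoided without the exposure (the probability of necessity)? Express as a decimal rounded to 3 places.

Let p₁ = 0.688, p₀ = 0.234.
Under exogeneity and monotonicity, PN = (p₁ − p₀) / p₁.
PN = (0.688 − 0.234) / 0.688 = 0.454 / 0.688 ≈ 0.6599

PN ≈ 0.660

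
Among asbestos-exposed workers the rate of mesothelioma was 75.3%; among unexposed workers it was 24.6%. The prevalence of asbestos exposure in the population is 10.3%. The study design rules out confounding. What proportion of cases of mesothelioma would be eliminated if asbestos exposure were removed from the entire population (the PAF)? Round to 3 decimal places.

PAF ≈ 0.175

p₁ = 0.753, p₀ = 0.246.
Overall risk P(Y=1) = π·p₁ + (1−π)·p₀ = 0.103×0.753 + 0.897×0.246 = 0.29822.
Under exogeneity, PAF = [P(Y=1) − p₀] / P(Y=1).
PAF = (0.29822 − 0.246) / 0.29822 ≈ 0.1751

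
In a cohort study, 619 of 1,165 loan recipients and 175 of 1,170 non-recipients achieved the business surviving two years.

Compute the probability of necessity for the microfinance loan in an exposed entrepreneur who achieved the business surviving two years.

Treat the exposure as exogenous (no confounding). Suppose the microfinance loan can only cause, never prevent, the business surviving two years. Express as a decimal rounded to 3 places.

p₁ = P(outcome | exposed) = 619/1165 = 0.53133
p₀ = P(outcome | unexposed) = 175/1170 = 0.14957
Under exogeneity and monotonicity, PN = (p₁ − p₀) / p₁.
PN = (0.53133 − 0.14957) / 0.53133 = 0.38176 / 0.53133 ≈ 0.7185

PN ≈ 0.718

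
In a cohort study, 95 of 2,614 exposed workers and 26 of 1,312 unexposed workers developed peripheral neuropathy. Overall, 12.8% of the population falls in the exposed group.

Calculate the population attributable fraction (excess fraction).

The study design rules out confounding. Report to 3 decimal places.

PAF ≈ 0.096

p₁ = P(outcome | exposed) = 95/2614 = 0.036343
p₀ = P(outcome | unexposed) = 26/1312 = 0.019817
Overall risk P(Y=1) = π·p₁ + (1−π)·p₀ = 0.128×0.036343 + 0.872×0.019817 = 0.021932.
Under exogeneity, PAF = [P(Y=1) − p₀] / P(Y=1).
PAF = (0.021932 − 0.019817) / 0.021932 ≈ 0.0964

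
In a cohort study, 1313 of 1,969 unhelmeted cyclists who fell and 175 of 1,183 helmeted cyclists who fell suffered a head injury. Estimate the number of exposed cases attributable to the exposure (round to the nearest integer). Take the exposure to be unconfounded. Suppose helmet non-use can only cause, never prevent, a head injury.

p₁ = P(outcome | exposed) = 1313/1969 = 0.66684
p₀ = P(outcome | unexposed) = 175/1183 = 0.14793
PN = (p₁ − p₀)/p₁ = (0.66684 − 0.14793) / 0.66684 ≈ 0.77816.
Attributable cases ≈ PN × (exposed cases) = 0.77816 × 1313 ≈ 1021.73.

about 1022 cases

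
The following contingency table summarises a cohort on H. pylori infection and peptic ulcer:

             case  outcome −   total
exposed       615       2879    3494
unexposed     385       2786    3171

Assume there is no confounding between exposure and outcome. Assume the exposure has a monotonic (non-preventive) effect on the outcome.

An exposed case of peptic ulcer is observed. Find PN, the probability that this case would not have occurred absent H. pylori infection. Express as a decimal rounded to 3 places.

PN ≈ 0.310

p₁ = P(outcome | exposed) = 615/3494 = 0.17602
p₀ = P(outcome | unexposed) = 385/3171 = 0.12141
Under exogeneity and monotonicity, PN = (p₁ − p₀)/p₁.
PN = (0.17602 − 0.12141) / 0.17602 ≈ 0.3102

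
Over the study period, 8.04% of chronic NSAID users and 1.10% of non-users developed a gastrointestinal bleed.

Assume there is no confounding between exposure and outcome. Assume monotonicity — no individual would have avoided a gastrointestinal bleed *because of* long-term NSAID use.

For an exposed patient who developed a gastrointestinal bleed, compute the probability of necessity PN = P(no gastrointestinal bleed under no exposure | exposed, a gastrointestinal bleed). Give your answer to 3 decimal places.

PN ≈ 0.863

p₁ = 0.0804, p₀ = 0.011.
Under exogeneity and monotonicity, PN = (p₁ − p₀) / p₁.
PN = (0.0804 − 0.011) / 0.0804 = 0.0694 / 0.0804 ≈ 0.8632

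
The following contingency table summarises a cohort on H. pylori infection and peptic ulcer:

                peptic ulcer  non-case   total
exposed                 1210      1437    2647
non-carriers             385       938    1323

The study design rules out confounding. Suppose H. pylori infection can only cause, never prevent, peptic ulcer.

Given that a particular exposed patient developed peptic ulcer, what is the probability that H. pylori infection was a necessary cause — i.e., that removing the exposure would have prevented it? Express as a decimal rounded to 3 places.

p₁ = P(outcome | exposed) = 1210/2647 = 0.45712
p₀ = P(outcome | unexposed) = 385/1323 = 0.29101
Under exogeneity and monotonicity, PN = (p₁ − p₀)/p₁.
PN = (0.45712 − 0.29101) / 0.45712 ≈ 0.3634

PN ≈ 0.363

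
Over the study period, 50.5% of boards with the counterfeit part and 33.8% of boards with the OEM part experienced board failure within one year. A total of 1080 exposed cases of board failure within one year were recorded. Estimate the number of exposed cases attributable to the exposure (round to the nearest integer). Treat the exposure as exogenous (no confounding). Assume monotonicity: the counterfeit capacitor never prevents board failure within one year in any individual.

p₁ = 0.505, p₀ = 0.338.
PN = (p₁ − p₀)/p₁ = (0.505 − 0.338) / 0.505 ≈ 0.33069.
Attributable cases ≈ PN × (exposed cases) = 0.33069 × 1080 ≈ 357.15.

about 357 cases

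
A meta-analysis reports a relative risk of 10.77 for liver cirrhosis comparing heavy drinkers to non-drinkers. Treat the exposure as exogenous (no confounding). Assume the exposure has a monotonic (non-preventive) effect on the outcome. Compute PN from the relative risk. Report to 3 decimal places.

Under exogeneity and monotonicity, PN = (RR − 1) / RR = 1 − 1/RR.
PN = (10.77 − 1) / 10.77 = 9.77 / 10.77 ≈ 0.9071

PN ≈ 0.907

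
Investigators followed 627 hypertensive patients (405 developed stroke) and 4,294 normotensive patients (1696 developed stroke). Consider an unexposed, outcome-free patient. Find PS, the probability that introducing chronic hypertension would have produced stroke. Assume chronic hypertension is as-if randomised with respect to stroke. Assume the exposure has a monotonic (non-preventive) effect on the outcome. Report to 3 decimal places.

PS ≈ 0.415

p₁ = P(outcome | exposed) = 405/627 = 0.64593
p₀ = P(outcome | unexposed) = 1696/4294 = 0.39497
Under exogeneity and monotonicity, PS = (p₁ − p₀) / (1 − p₀).
PS = (0.64593 − 0.39497) / (1 − 0.39497) = 0.25096 / 0.60503 ≈ 0.4148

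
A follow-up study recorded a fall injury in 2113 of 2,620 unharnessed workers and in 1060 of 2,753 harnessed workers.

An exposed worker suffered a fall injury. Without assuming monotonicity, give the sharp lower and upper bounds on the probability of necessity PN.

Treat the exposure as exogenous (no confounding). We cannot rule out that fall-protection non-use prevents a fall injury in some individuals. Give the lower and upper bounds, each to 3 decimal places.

p₁ = P(outcome | exposed) = 2113/2620 = 0.80649
p₀ = P(outcome | unexposed) = 1060/2753 = 0.38503
Under exogeneity alone the bounds on PN are max{0,(p₁−p₀)/p₁} ≤ PN ≤ min{1,(1−p₀)/p₁}.
  lower = (p₁ − p₀)/p₁ = 0.42145 / 0.80649 ≈ 0.5226
  upper = min{1, (1 − p₀)/p₁} = 0.61497 / 0.80649 ≈ 0.7625

0.523 ≤ PN ≤ 0.763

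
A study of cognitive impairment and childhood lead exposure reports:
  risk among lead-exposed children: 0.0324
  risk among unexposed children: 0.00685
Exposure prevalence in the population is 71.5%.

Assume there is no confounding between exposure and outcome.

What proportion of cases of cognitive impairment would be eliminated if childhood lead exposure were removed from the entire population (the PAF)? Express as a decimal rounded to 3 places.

Let p₁ = 0.0324, p₀ = 0.00685.
Overall risk P(Y=1) = π·p₁ + (1−π)·p₀ = 0.715×0.0324 + 0.285×0.00685 = 0.025118.
Under exogeneity, PAF = [P(Y=1) − p₀] / P(Y=1).
PAF = (0.025118 − 0.00685) / 0.025118 ≈ 0.7273

PAF ≈ 0.727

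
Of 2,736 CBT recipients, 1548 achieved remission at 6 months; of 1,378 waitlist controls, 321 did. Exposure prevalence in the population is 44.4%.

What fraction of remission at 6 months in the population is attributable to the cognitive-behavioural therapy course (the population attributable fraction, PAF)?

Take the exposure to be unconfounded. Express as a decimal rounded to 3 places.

p₁ = P(outcome | exposed) = 1548/2736 = 0.56579
p₀ = P(outcome | unexposed) = 321/1378 = 0.23295
Overall risk P(Y=1) = π·p₁ + (1−π)·p₀ = 0.444×0.56579 + 0.556×0.23295 = 0.38073.
Under exogeneity, PAF = [P(Y=1) − p₀] / P(Y=1).
PAF = (0.38073 − 0.23295) / 0.38073 ≈ 0.3882

PAF ≈ 0.388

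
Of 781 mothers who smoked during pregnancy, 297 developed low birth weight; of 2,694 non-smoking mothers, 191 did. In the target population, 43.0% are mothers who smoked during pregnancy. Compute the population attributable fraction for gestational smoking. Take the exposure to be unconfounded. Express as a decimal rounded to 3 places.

PAF ≈ 0.652

p₁ = P(outcome | exposed) = 297/781 = 0.38028
p₀ = P(outcome | unexposed) = 191/2694 = 0.070898
Overall risk P(Y=1) = π·p₁ + (1−π)·p₀ = 0.43×0.38028 + 0.57×0.070898 = 0.20393.
Under exogeneity, PAF = [P(Y=1) − p₀] / P(Y=1).
PAF = (0.20393 − 0.070898) / 0.20393 ≈ 0.6523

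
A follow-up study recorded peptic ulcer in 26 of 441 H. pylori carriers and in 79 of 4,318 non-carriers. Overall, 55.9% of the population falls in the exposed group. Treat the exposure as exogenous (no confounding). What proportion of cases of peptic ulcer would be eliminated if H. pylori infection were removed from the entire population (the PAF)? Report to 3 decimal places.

PAF ≈ 0.554

p₁ = P(outcome | exposed) = 26/441 = 0.058957
p₀ = P(outcome | unexposed) = 79/4318 = 0.018296
Overall risk P(Y=1) = π·p₁ + (1−π)·p₀ = 0.559×0.058957 + 0.441×0.018296 = 0.041025.
Under exogeneity, PAF = [P(Y=1) − p₀] / P(Y=1).
PAF = (0.041025 − 0.018296) / 0.041025 ≈ 0.5540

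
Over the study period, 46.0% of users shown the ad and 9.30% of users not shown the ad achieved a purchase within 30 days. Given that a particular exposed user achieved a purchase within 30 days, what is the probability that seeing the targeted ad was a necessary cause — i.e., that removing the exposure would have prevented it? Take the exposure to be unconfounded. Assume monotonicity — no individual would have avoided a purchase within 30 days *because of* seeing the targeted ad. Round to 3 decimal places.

p₁ = 0.46, p₀ = 0.093.
Under exogeneity and monotonicity, PN = (p₁ − p₀) / p₁.
PN = (0.46 − 0.093) / 0.46 = 0.367 / 0.46 ≈ 0.7978

PN ≈ 0.798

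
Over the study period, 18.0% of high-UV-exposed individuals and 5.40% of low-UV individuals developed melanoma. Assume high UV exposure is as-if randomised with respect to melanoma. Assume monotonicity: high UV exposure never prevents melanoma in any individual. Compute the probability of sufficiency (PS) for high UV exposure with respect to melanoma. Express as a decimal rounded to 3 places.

p₁ = 0.18, p₀ = 0.054.
Under exogeneity and monotonicity, PS = (p₁ − p₀) / (1 − p₀).
PS = (0.18 − 0.054) / (1 − 0.054) = 0.126 / 0.946 ≈ 0.1332

PS ≈ 0.133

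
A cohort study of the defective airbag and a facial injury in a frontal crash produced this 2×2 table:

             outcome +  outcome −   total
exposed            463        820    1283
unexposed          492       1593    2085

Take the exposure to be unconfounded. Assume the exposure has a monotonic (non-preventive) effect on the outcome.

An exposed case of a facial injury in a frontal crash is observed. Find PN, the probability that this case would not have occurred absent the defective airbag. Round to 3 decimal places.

p₁ = P(outcome | exposed) = 463/1283 = 0.36087
p₀ = P(outcome | unexposed) = 492/2085 = 0.23597
Under exogeneity and monotonicity, PN = (p₁ − p₀) / p₁.
PN = (0.36087 − 0.23597) / 0.36087 = 0.1249 / 0.36087 ≈ 0.3461

PN ≈ 0.346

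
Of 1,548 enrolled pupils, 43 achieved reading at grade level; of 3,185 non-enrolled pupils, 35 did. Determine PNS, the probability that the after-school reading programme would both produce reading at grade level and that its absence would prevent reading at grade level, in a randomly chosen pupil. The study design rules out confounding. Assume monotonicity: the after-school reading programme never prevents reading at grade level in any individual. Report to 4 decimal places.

p₁ = P(outcome | exposed) = 43/1548 = 0.027778
p₀ = P(outcome | unexposed) = 35/3185 = 0.010989
Under exogeneity and monotonicity, PNS = p₁ − p₀.
PNS = 0.027778 − 0.010989 = 0.016789

PNS ≈ 0.0168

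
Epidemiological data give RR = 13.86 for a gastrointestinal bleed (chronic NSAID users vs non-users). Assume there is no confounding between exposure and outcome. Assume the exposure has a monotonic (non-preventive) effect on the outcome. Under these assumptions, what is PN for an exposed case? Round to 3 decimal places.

PN ≈ 0.928

Under exogeneity and monotonicity, PN = (RR − 1) / RR = 1 − 1/RR.
PN = (13.86 − 1) / 13.86 = 12.86 / 13.86 ≈ 0.9278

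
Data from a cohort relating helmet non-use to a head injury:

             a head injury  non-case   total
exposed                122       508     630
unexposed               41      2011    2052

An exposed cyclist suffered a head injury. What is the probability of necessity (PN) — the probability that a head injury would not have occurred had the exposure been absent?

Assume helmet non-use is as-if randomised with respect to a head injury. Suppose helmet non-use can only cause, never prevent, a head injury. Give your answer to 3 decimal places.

p₁ = P(outcome | exposed) = 122/630 = 0.19365
p₀ = P(outcome | unexposed) = 41/2052 = 0.019981
Under exogeneity and monotonicity, PN = (p₁ − p₀)/p₁.
PN = (0.19365 − 0.019981) / 0.19365 ≈ 0.8968

PN ≈ 0.897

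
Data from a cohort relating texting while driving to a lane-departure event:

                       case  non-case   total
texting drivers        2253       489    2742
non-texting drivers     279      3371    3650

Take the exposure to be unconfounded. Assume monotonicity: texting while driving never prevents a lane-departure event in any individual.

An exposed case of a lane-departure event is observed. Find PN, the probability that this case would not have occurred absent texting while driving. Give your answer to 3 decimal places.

PN ≈ 0.907

p₁ = P(outcome | exposed) = 2253/2742 = 0.82166
p₀ = P(outcome | unexposed) = 279/3650 = 0.076438
Under exogeneity and monotonicity, PN = (p₁ − p₀)/p₁.
PN = (0.82166 − 0.076438) / 0.82166 ≈ 0.9070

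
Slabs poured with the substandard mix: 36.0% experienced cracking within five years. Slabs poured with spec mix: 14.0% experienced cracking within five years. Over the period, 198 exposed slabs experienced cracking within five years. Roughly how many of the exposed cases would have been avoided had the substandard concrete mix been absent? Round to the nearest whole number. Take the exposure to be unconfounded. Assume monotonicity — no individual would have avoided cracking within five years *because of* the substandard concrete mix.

about 121 cases

p₁ = 0.36, p₀ = 0.14.
PN = (p₁ − p₀)/p₁ = (0.36 − 0.14) / 0.36 ≈ 0.61111.
Attributable cases ≈ PN × (exposed cases) = 0.61111 × 198 ≈ 121.00.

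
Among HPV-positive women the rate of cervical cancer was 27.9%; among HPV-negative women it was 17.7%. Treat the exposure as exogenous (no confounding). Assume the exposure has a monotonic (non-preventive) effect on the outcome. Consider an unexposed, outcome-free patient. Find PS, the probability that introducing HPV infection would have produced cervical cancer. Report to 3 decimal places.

p₁ = 0.279, p₀ = 0.177.
Under exogeneity and monotonicity, PS = (p₁ − p₀) / (1 − p₀).
PS = (0.279 − 0.177) / (1 − 0.177) = 0.102 / 0.823 ≈ 0.1239

PS ≈ 0.124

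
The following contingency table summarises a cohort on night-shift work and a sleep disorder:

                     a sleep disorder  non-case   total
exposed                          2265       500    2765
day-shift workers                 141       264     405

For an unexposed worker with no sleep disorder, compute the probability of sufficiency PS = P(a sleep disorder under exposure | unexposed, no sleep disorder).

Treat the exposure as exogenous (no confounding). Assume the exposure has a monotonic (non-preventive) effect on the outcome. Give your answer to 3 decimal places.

PS ≈ 0.723

p₁ = P(outcome | exposed) = 2265/2765 = 0.81917
p₀ = P(outcome | unexposed) = 141/405 = 0.34815
Under exogeneity and monotonicity, PS = (p₁ − p₀) / (1 − p₀).
PS = (0.81917 − 0.34815) / (1 − 0.34815) = 0.47102 / 0.65185 ≈ 0.7226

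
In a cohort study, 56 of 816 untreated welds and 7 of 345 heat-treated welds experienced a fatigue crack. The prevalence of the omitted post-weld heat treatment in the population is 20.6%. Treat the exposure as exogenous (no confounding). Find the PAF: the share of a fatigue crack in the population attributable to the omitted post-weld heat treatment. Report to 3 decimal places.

PAF ≈ 0.329

p₁ = P(outcome | exposed) = 56/816 = 0.068627
p₀ = P(outcome | unexposed) = 7/345 = 0.02029
Overall risk P(Y=1) = π·p₁ + (1−π)·p₀ = 0.206×0.068627 + 0.794×0.02029 = 0.030247.
Under exogeneity, PAF = [P(Y=1) − p₀] / P(Y=1).
PAF = (0.030247 − 0.02029) / 0.030247 ≈ 0.3292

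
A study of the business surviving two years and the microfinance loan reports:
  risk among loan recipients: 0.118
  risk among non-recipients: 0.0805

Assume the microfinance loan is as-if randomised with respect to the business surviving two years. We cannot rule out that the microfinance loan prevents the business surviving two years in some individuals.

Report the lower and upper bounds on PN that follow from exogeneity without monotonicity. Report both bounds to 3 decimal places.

0.318 ≤ PN ≤ 1.000

Let p₁ = 0.118, p₀ = 0.0805.
Under exogeneity alone the bounds on PN are max{0,(p₁−p₀)/p₁} ≤ PN ≤ min{1,(1−p₀)/p₁}.
  lower = (p₁ − p₀)/p₁ = 0.0375 / 0.118 ≈ 0.3178
  upper = min{1, (1 − p₀)/p₁} = 0.9195 / 0.118 ≈ 7.7924 → capped at 1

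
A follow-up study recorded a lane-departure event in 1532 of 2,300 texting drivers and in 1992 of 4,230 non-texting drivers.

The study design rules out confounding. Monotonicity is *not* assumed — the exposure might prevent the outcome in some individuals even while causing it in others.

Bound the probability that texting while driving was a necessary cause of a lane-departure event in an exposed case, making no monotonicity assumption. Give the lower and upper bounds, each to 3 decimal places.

p₁ = P(outcome | exposed) = 1532/2300 = 0.66609
p₀ = P(outcome | unexposed) = 1992/4230 = 0.47092
Under exogeneity alone the bounds on PN are max{0,(p₁−p₀)/p₁} ≤ PN ≤ min{1,(1−p₀)/p₁}.
  lower = (p₁ − p₀)/p₁ = 0.19516 / 0.66609 ≈ 0.2930
  upper = min{1, (1 − p₀)/p₁} = 0.52908 / 0.66609 ≈ 0.7943

0.293 ≤ PN ≤ 0.794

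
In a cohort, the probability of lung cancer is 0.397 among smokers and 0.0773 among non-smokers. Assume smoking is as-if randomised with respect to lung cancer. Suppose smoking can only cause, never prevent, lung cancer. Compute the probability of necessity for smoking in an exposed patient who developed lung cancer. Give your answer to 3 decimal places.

Let p₁ = 0.397, p₀ = 0.0773.
Under exogeneity and monotonicity, PN = (p₁ − p₀) / p₁.
PN = (0.397 − 0.0773) / 0.397 = 0.3197 / 0.397 ≈ 0.8053

PN ≈ 0.805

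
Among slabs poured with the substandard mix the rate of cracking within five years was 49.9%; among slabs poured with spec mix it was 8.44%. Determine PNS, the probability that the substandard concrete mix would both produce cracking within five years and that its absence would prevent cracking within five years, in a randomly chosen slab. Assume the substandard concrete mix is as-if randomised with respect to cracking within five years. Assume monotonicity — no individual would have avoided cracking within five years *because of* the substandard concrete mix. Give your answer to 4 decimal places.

PNS ≈ 0.4146

p₁ = 0.499, p₀ = 0.0844.
Under exogeneity and monotonicity, PNS = p₁ − p₀.
PNS = 0.499 − 0.0844 = 0.4146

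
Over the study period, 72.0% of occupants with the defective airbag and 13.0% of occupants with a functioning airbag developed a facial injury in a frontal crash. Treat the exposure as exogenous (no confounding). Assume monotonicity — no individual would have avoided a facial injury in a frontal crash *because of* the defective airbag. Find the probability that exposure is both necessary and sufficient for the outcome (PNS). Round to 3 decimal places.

p₁ = 0.72, p₀ = 0.13.
Under exogeneity and monotonicity, PNS = p₁ − p₀.
PNS = 0.72 − 0.13 = 0.59

PNS ≈ 0.590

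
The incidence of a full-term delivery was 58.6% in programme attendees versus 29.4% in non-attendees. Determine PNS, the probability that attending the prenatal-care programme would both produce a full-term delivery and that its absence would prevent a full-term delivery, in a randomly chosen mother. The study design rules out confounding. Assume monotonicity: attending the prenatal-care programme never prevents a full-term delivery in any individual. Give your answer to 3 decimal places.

p₁ = 0.586, p₀ = 0.294.
Under exogeneity and monotonicity, PNS = p₁ − p₀.
PNS = 0.586 − 0.294 = 0.292

PNS ≈ 0.292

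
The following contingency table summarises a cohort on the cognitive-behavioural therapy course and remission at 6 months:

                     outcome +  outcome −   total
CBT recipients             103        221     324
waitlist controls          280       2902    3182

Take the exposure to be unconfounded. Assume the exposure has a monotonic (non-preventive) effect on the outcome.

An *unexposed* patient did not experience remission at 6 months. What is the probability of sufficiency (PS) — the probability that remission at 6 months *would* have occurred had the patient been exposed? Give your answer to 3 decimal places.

p₁ = P(outcome | exposed) = 103/324 = 0.3179
p₀ = P(outcome | unexposed) = 280/3182 = 0.087995
Under exogeneity and monotonicity, PS = (p₁ − p₀)/(1 − p₀).
PS = (0.3179 − 0.087995) / 0.91201 ≈ 0.2521

PS ≈ 0.252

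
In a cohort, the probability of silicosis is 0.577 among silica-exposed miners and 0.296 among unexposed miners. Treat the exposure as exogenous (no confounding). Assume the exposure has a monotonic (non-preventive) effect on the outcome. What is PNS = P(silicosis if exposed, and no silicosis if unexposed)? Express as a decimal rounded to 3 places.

Let p₁ = 0.577, p₀ = 0.296.
Under exogeneity and monotonicity, PNS = p₁ − p₀.
PNS = 0.577 − 0.296 = 0.281

PNS ≈ 0.281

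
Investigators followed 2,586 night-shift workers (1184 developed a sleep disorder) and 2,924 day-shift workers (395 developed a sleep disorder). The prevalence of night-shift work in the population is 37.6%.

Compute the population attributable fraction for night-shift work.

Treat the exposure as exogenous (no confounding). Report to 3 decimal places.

p₁ = P(outcome | exposed) = 1184/2586 = 0.45785
p₀ = P(outcome | unexposed) = 395/2924 = 0.13509
Overall risk P(Y=1) = π·p₁ + (1−π)·p₀ = 0.376×0.45785 + 0.624×0.13509 = 0.25645.
Under exogeneity, PAF = [P(Y=1) − p₀] / P(Y=1).
PAF = (0.25645 − 0.13509) / 0.25645 ≈ 0.4732

PAF ≈ 0.473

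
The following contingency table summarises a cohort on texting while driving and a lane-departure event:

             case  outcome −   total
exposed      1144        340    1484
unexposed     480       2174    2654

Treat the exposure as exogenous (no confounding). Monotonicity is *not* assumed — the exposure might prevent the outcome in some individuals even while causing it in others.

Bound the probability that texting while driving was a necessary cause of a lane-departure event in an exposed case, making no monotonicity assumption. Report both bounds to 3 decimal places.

0.765 ≤ PN ≤ 1.000

p₁ = P(outcome | exposed) = 1144/1484 = 0.77089
p₀ = P(outcome | unexposed) = 480/2654 = 0.18086
Under exogeneity alone the bounds on PN are max{0,(p₁−p₀)/p₁} ≤ PN ≤ min{1,(1−p₀)/p₁}.
  lower = (p₁ − p₀)/p₁ = 0.59003 / 0.77089 ≈ 0.7654
  upper = min{1, (1 − p₀)/p₁} = 0.81914 / 0.77089 ≈ 1.0626 → capped at 1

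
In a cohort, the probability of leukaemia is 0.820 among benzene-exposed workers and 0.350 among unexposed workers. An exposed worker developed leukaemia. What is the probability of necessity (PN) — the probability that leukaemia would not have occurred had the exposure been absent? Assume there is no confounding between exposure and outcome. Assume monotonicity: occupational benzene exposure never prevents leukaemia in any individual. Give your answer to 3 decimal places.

PN ≈ 0.573

Let p₁ = 0.82, p₀ = 0.35.
Under exogeneity and monotonicity, PN = (p₁ − p₀) / p₁.
PN = (0.82 − 0.35) / 0.82 = 0.47 / 0.82 ≈ 0.5732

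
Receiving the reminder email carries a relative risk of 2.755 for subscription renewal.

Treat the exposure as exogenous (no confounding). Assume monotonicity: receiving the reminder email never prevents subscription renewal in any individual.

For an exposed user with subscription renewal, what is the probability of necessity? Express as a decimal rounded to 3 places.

Under exogeneity and monotonicity, PN = (RR − 1) / RR = 1 − 1/RR.
PN = (2.755 − 1) / 2.755 = 1.755 / 2.755 ≈ 0.6370

PN ≈ 0.637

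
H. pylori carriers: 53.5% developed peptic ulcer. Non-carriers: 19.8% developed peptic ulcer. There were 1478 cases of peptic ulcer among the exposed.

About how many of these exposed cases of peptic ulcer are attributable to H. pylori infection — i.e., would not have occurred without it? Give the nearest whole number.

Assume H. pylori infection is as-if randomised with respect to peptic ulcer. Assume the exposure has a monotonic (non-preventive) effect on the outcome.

p₁ = 0.535, p₀ = 0.198.
PN = (p₁ − p₀)/p₁ = (0.535 − 0.198) / 0.535 ≈ 0.62991.
Attributable cases ≈ PN × (exposed cases) = 0.62991 × 1478 ≈ 931.00.

about 931 cases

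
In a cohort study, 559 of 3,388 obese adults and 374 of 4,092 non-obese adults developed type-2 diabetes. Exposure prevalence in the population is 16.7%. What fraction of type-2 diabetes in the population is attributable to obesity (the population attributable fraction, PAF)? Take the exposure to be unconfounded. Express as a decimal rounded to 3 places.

PAF ≈ 0.119

p₁ = P(outcome | exposed) = 559/3388 = 0.16499
p₀ = P(outcome | unexposed) = 374/4092 = 0.091398
Overall risk P(Y=1) = π·p₁ + (1−π)·p₀ = 0.167×0.16499 + 0.833×0.091398 = 0.10369.
Under exogeneity, PAF = [P(Y=1) − p₀] / P(Y=1).
PAF = (0.10369 − 0.091398) / 0.10369 ≈ 0.1185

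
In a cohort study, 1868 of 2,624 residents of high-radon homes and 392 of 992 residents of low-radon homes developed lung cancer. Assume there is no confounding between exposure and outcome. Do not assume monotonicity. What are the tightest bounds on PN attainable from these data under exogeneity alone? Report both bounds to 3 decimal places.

0.445 ≤ PN ≤ 0.850

p₁ = P(outcome | exposed) = 1868/2624 = 0.71189
p₀ = P(outcome | unexposed) = 392/992 = 0.39516
Under exogeneity alone the bounds on PN are max{0,(p₁−p₀)/p₁} ≤ PN ≤ min{1,(1−p₀)/p₁}.
  lower = (p₁ − p₀)/p₁ = 0.31673 / 0.71189 ≈ 0.4449
  upper = min{1, (1 − p₀)/p₁} = 0.60484 / 0.71189 ≈ 0.8496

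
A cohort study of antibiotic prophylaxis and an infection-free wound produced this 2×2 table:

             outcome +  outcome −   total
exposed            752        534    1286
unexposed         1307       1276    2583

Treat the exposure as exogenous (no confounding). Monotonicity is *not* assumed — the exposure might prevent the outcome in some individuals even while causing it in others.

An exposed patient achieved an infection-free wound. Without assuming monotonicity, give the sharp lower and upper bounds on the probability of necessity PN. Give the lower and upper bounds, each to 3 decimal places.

0.135 ≤ PN ≤ 0.845

p₁ = P(outcome | exposed) = 752/1286 = 0.58476
p₀ = P(outcome | unexposed) = 1307/2583 = 0.506
Under exogeneity alone the bounds on PN are max{0,(p₁−p₀)/p₁} ≤ PN ≤ min{1,(1−p₀)/p₁}.
  lower = (p₁ − p₀)/p₁ = 0.078758 / 0.58476 ≈ 0.1347
  upper = min{1, (1 − p₀)/p₁} = 0.494 / 0.58476 ≈ 0.8448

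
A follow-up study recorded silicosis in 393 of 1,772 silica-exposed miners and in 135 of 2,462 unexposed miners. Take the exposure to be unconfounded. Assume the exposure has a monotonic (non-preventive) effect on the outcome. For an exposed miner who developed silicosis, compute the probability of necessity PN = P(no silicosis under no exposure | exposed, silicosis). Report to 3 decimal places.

p₁ = P(outcome | exposed) = 393/1772 = 0.22178
p₀ = P(outcome | unexposed) = 135/2462 = 0.054833
Under exogeneity and monotonicity, PN = (p₁ − p₀) / p₁.
PN = (0.22178 − 0.054833) / 0.22178 = 0.16695 / 0.22178 ≈ 0.7528

PN ≈ 0.753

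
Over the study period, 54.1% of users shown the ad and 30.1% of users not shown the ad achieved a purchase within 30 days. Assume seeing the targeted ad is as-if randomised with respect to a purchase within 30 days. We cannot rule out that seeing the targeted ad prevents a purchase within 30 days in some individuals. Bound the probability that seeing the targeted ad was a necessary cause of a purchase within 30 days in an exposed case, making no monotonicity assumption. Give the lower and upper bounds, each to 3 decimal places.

p₁ = 0.541, p₀ = 0.301.
Under exogeneity alone the bounds on PN are max{0,(p₁−p₀)/p₁} ≤ PN ≤ min{1,(1−p₀)/p₁}.
  lower = (p₁ − p₀)/p₁ = 0.24 / 0.541 ≈ 0.4436
  upper = min{1, (1 − p₀)/p₁} = 0.699 / 0.541 ≈ 1.2921 → capped at 1

0.444 ≤ PN ≤ 1.000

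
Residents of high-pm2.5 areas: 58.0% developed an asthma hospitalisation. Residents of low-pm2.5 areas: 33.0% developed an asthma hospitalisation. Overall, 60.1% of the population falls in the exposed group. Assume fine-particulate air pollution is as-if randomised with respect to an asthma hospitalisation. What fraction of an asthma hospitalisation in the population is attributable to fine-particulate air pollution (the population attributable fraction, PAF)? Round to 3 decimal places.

PAF ≈ 0.313

p₁ = 0.58, p₀ = 0.33.
Overall risk P(Y=1) = π·p₁ + (1−π)·p₀ = 0.601×0.58 + 0.399×0.33 = 0.48025.
Under exogeneity, PAF = [P(Y=1) − p₀] / P(Y=1).
PAF = (0.48025 − 0.33) / 0.48025 ≈ 0.3129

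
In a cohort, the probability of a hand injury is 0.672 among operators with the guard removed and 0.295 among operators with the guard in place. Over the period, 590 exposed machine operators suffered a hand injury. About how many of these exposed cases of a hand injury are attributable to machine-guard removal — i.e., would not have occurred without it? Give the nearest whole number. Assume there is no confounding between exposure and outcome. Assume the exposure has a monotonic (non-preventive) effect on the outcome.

about 331 cases

Let p₁ = 0.672, p₀ = 0.295.
PN = (p₁ − p₀)/p₁ = (0.672 − 0.295) / 0.672 ≈ 0.56101.
Attributable cases ≈ PN × (exposed cases) = 0.56101 × 590 ≈ 331.00.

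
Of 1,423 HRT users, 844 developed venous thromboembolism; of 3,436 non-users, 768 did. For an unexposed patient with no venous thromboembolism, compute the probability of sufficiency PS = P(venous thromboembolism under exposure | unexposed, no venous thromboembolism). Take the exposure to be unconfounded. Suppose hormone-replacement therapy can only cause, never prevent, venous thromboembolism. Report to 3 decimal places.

PS ≈ 0.476

p₁ = P(outcome | exposed) = 844/1423 = 0.59311
p₀ = P(outcome | unexposed) = 768/3436 = 0.22352
Under exogeneity and monotonicity, PS = (p₁ − p₀) / (1 − p₀).
PS = (0.59311 − 0.22352) / (1 − 0.22352) = 0.3696 / 0.77648 ≈ 0.4760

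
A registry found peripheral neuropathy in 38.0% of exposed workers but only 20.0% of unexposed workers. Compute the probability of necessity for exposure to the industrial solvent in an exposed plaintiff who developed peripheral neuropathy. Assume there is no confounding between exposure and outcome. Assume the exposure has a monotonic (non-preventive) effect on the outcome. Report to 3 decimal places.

PN ≈ 0.474

p₁ = 0.38, p₀ = 0.2.
Under exogeneity and monotonicity, PN = (p₁ − p₀) / p₁.
PN = (0.38 − 0.2) / 0.38 = 0.18 / 0.38 ≈ 0.4737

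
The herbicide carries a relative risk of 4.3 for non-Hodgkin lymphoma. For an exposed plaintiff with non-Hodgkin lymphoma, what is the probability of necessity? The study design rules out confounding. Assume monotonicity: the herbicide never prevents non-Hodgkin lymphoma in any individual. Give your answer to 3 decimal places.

Under exogeneity and monotonicity, PN = (RR − 1) / RR = 1 − 1/RR.
PN = (4.3 − 1) / 4.3 = 3.3 / 4.3 ≈ 0.7674

PN ≈ 0.767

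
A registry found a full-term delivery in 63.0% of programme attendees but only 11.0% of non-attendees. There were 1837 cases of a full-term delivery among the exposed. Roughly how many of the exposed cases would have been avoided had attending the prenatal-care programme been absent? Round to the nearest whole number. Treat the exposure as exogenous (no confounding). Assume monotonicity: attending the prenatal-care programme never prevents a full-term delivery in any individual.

p₁ = 0.63, p₀ = 0.11.
PN = (p₁ − p₀)/p₁ = (0.63 − 0.11) / 0.63 ≈ 0.82540.
Attributable cases ≈ PN × (exposed cases) = 0.82540 × 1837 ≈ 1516.25.

about 1516 cases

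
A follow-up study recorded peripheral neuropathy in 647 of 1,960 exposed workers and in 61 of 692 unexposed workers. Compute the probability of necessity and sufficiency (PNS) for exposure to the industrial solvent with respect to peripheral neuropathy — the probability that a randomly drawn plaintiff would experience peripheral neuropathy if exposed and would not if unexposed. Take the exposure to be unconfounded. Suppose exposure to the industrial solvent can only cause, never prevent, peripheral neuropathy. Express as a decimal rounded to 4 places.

PNS ≈ 0.2420

p₁ = P(outcome | exposed) = 647/1960 = 0.3301
p₀ = P(outcome | unexposed) = 61/692 = 0.08815
Under exogeneity and monotonicity, PNS = p₁ − p₀.
PNS = 0.3301 − 0.08815 = 0.24195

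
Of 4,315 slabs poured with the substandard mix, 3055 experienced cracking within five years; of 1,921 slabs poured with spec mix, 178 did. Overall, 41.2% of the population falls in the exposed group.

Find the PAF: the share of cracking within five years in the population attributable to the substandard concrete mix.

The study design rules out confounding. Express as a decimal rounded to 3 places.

p₁ = P(outcome | exposed) = 3055/4315 = 0.708
p₀ = P(outcome | unexposed) = 178/1921 = 0.09266
Overall risk P(Y=1) = π·p₁ + (1−π)·p₀ = 0.412×0.708 + 0.588×0.09266 = 0.34618.
Under exogeneity, PAF = [P(Y=1) − p₀] / P(Y=1).
PAF = (0.34618 − 0.09266) / 0.34618 ≈ 0.7323

PAF ≈ 0.732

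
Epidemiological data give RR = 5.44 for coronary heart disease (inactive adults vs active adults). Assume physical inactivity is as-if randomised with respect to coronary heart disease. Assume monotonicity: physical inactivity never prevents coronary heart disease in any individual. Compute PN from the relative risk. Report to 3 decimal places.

PN ≈ 0.816

Under exogeneity and monotonicity, PN = (RR − 1) / RR = 1 − 1/RR.
PN = (5.44 − 1) / 5.44 = 4.44 / 5.44 ≈ 0.8162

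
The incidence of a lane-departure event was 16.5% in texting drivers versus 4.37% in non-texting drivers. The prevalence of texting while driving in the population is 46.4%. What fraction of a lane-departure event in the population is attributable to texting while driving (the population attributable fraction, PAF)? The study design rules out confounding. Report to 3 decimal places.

PAF ≈ 0.563

p₁ = 0.165, p₀ = 0.0437.
Overall risk P(Y=1) = π·p₁ + (1−π)·p₀ = 0.464×0.165 + 0.536×0.0437 = 0.099983.
Under exogeneity, PAF = [P(Y=1) − p₀] / P(Y=1).
PAF = (0.099983 − 0.0437) / 0.099983 ≈ 0.5629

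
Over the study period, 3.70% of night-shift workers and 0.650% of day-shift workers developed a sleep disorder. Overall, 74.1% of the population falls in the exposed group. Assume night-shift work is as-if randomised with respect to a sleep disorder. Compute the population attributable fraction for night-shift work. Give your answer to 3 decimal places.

p₁ = 0.037, p₀ = 0.0065.
Overall risk P(Y=1) = π·p₁ + (1−π)·p₀ = 0.741×0.037 + 0.259×0.0065 = 0.029101.
Under exogeneity, PAF = [P(Y=1) − p₀] / P(Y=1).
PAF = (0.029101 − 0.0065) / 0.029101 ≈ 0.7766

PAF ≈ 0.777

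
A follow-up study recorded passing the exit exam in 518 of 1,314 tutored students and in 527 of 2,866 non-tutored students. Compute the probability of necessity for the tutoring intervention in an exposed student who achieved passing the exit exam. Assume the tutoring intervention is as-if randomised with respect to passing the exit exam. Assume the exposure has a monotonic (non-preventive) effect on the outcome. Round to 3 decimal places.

p₁ = P(outcome | exposed) = 518/1314 = 0.39422
p₀ = P(outcome | unexposed) = 527/2866 = 0.18388
Under exogeneity and monotonicity, PN = (p₁ − p₀) / p₁.
PN = (0.39422 − 0.18388) / 0.39422 = 0.21034 / 0.39422 ≈ 0.5336

PN ≈ 0.534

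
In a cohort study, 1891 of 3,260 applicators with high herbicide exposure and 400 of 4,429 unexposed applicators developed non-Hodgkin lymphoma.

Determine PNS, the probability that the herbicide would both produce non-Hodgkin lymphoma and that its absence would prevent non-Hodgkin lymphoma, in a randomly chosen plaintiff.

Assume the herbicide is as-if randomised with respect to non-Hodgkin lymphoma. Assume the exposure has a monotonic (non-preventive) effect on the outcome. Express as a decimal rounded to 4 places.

PNS ≈ 0.4897

p₁ = P(outcome | exposed) = 1891/3260 = 0.58006
p₀ = P(outcome | unexposed) = 400/4429 = 0.090314
Under exogeneity and monotonicity, PNS = p₁ − p₀.
PNS = 0.58006 − 0.090314 = 0.48975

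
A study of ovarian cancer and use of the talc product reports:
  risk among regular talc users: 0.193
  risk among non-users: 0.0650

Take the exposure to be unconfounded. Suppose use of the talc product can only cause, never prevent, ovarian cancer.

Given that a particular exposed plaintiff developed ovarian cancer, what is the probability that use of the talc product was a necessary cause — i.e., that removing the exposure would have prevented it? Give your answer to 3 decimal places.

PN ≈ 0.663

Let p₁ = 0.193, p₀ = 0.065.
Under exogeneity and monotonicity, PN = (p₁ − p₀) / p₁.
PN = (0.193 − 0.065) / 0.193 = 0.128 / 0.193 ≈ 0.6632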